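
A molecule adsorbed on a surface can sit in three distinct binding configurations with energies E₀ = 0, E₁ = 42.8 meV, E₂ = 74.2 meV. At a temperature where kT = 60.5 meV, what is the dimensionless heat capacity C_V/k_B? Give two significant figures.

0.23

Eᵢ/kT = 0, 0.7074, 1.226.
Z = Σ e^(−Eᵢ/kT) = e^(−0) + e^(−0.7074) + e^(−1.226) = 1.000 + 0.4929 + 0.2935 = 1.786.
⟨E⟩ = 24.01 meV, ⟨E²⟩ = 1410 meV².
C_V/k_B = (⟨E²⟩ − ⟨E⟩²)/(kT)² = (1410 − 576.5)/3660 = 0.23.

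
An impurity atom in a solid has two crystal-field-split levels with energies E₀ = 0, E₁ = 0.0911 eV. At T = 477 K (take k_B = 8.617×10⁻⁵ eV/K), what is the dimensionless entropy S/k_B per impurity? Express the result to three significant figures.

0.321

k_BT = 8.617×10⁻⁵ × 477 K = 0.041103 eV.
Eᵢ/kT = 0, 2.2164.
Z = Σ e^(−Eᵢ/kT) = e^(−0) + e^(−2.2164) = 1.0000 + 0.10900 = 1.1090.
⟨E⟩ = Σ EᵢPᵢ = 0.0089539 eV.
S/k_B = ln Z + ⟨E⟩/kT = ln(1.1090) + 0.0089539/0.041103 = 0.10346 + 0.21784 = 0.321.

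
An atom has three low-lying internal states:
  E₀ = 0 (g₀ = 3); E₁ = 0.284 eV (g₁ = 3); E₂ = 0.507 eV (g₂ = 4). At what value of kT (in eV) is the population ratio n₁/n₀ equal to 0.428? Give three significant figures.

n₁/n₀ = (g₁/g₀) exp[−(E₁−E₀)/kT] = 0.428.
⇒ (E₁−E₀)/kT = ln((3/3)/0.428) = ln(2.3364) = 0.84861.
kT = 0.284 eV / 0.84861 = 0.335 eV.

0.335 eV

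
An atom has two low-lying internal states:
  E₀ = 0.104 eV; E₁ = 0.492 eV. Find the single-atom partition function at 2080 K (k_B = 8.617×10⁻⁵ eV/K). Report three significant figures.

k_BT = 8.617×10⁻⁵ × 2080 K = 0.17923 eV.
Eᵢ/kT = 0.58026, 2.7451.
Z = Σ e^(−Eᵢ/kT) = e^(−0.58026) + e^(−2.7451) = 0.55975 + 0.064242 = 0.62399.

Z = 0.624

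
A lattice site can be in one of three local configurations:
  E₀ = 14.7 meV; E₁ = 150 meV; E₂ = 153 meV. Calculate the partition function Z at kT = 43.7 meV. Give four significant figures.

Eᵢ/kT = 0.336384, 3.43249, 3.50114.
Z = Σ e^(−Eᵢ/kT) = e^(−0.336384) + e^(−3.43249) + e^(−3.50114) = 0.714349 + 0.0323064 + 0.0301630 = 0.776818.

Z = 0.7768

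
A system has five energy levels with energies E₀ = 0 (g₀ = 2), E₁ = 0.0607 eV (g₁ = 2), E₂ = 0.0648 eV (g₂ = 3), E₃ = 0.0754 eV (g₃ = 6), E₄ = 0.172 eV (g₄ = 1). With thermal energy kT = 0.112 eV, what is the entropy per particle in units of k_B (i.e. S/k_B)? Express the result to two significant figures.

2.6

Eᵢ/kT = 0, 0.5420, 0.5786, 0.6732, 1.536.
Z = Σ gᵢe^(−Eᵢ/kT) = 2·e^(−0) + 2·e^(−0.5420) + 3·e^(−0.5786) + 6·e^(−0.6732) + 1·e^(−1.536) = 2.000 + 1.163 + 1.682 + 3.060 + 0.2152 = 8.120.
⟨E⟩ = Σ EᵢPᵢ = 0.05509 eV.
S/k_B = ln Z + ⟨E⟩/kT = ln(8.120) + 0.05509/0.112 = 2.094 + 0.4919 = 2.6.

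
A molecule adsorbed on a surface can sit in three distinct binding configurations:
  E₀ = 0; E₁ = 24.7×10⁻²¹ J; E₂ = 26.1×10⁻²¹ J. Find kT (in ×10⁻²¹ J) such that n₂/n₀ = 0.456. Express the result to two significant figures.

33 ×10⁻²¹ J

n₂/n₀ = exp[−(E₂−E₀)/kT] = 0.456.
⇒ (E₂−E₀)/kT = ln(1/0.456) = ln(2.193) = 0.7853.
kT = 26.1 ×10⁻²¹ J / 0.7853 = 33 ×10⁻²¹ J.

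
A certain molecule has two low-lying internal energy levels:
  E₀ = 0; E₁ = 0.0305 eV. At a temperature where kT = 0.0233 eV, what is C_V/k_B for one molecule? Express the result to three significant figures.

0.287

Eᵢ/kT = 0, 1.3090.
Z = Σ e^(−Eᵢ/kT) = e^(−0) + e^(−1.3090) = 1.0000 + 0.27009 = 1.2701.
⟨E⟩ = 0.0064859 eV, ⟨E²⟩ = 0.00019782 eV².
C_V/k_B = (⟨E²⟩ − ⟨E⟩²)/(kT)² = (0.00019782 − 0.000042067)/0.00054289 = 0.287.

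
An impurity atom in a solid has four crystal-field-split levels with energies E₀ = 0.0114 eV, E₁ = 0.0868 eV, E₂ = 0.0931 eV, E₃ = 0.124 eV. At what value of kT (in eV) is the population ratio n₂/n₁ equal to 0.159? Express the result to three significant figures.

n₂/n₁ = exp[−(E₂−E₁)/kT] = 0.159.
⇒ (E₂−E₁)/kT = ln(1/0.159) = ln(6.2893) = 1.8388.
kT = 0.0063 eV / 1.8388 = 0.00343 eV.

0.00343 eV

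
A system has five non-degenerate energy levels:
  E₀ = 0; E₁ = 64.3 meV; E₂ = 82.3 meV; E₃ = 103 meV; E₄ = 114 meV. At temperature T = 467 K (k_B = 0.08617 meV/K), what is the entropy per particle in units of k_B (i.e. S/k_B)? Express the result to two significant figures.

1.0

k_BT = 0.08617 × 467 K = 40.24 meV.
Eᵢ/kT = 0, 1.598, 2.045, 2.560, 2.833.
Z = Σ e^(−Eᵢ/kT) = e^(−0) + e^(−1.598) + e^(−2.045) + e^(−2.560) + e^(−2.833) = 1.000 + 0.2023 + 0.1294 + 0.07730 + 0.05884 = 1.468.
⟨E⟩ = Σ EᵢPᵢ = 26.11 meV.
S/k_B = ln Z + ⟨E⟩/kT = ln(1.468) + 26.11/40.24 = 0.3839 + 0.6489 = 1.0.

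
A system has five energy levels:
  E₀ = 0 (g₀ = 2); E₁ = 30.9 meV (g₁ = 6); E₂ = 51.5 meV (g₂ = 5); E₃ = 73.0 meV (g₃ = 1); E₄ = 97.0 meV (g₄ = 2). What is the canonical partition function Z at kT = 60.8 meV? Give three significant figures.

Eᵢ/kT = 0, 0.50822, 0.84704, 1.2007, 1.5954.
Z = Σ gᵢe^(−Eᵢ/kT) = 2·e^(−0) + 6·e^(−0.50822) + 5·e^(−0.84704) + 1·e^(−1.2007) + 2·e^(−1.5954) = 2.0000 + 3.6094 + 2.1434 + 0.30098 + 0.40565 = 8.4594.

Z = 8.46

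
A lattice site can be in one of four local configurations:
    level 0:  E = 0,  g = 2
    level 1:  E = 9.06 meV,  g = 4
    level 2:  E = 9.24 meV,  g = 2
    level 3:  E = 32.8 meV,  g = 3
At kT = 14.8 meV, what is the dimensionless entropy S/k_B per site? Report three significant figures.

2.21

Eᵢ/kT = 0, 0.61216, 0.62432, 2.2162.
Z = Σ gᵢe^(−Eᵢ/kT) = 2·e^(−0) + 4·e^(−0.61216) + 2·e^(−0.62432) + 3·e^(−2.2162) = 2.0000 + 2.1687 + 1.0713 + 0.32707 = 5.5671.
⟨E⟩ = Σ EᵢPᵢ = 7.2345 meV.
S/k_B = ln Z + ⟨E⟩/kT = ln(5.5671) + 7.2345/14.8 = 1.7169 + 0.48882 = 2.21.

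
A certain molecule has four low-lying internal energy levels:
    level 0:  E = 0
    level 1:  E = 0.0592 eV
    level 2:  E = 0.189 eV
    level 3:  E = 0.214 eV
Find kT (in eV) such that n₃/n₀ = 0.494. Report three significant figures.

0.303 eV

n₃/n₀ = exp[−(E₃−E₀)/kT] = 0.494.
⇒ (E₃−E₀)/kT = ln(1/0.494) = ln(2.0243) = 0.70522.
kT = 0.214 eV / 0.70522 = 0.303 eV.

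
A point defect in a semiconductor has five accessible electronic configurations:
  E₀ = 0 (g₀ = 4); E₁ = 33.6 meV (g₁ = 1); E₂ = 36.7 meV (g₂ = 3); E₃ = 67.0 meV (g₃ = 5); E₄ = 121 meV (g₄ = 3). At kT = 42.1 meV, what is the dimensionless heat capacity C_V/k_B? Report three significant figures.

Eᵢ/kT = 0, 0.79810, 0.87173, 1.5914, 2.8741.
Z = Σ gᵢe^(−Eᵢ/kT) = 4·e^(−0) + 1·e^(−0.79810) + 3·e^(−0.87173) + 5·e^(−1.5914) + 3·e^(−2.8741) = 4.0000 + 0.45018 + 1.2547 + 1.0182 + 0.16940 = 6.8925.
⟨E⟩ = 21.747 meV, ⟨E²⟩ = 1341.9 meV².
C_V/k_B = (⟨E²⟩ − ⟨E⟩²)/(kT)² = (1341.9 − 472.93)/1772.4 = 0.490.

0.490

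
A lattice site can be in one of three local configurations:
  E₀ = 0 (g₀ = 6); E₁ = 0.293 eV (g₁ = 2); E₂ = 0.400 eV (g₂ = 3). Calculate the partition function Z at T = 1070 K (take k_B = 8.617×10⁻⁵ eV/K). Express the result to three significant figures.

Z = 6.12

k_BT = 8.617×10⁻⁵ × 1070 K = 0.092202 eV.
Eᵢ/kT = 0, 3.1778, 4.3383.
Z = Σ gᵢe^(−Eᵢ/kT) = 6·e^(−0) + 2·e^(−3.1778) + 3·e^(−4.3383) = 6.0000 + 0.083354 + 0.039176 = 6.1225.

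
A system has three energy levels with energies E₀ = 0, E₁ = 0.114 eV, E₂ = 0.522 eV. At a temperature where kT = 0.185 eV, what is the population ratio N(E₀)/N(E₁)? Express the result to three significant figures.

1.85

n₀/n₁ = exp[−(E₀−E₁)/kT] = exp(−(-0.114 eV)/(0.185 eV)) = exp(0.61622) = 1.85.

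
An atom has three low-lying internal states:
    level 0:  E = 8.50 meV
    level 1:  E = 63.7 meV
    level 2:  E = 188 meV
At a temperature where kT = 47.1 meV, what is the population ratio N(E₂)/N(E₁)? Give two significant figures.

0.071

n₂/n₁ = exp[−(E₂−E₁)/kT] = exp(−(124.3 meV)/(47.1 meV)) = exp(-2.639) = 0.071.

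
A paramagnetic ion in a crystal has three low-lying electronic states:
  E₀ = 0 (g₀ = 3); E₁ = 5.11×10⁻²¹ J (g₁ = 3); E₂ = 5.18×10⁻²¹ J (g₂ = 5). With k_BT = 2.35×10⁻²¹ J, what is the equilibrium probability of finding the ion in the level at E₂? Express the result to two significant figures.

Eᵢ/kT = 0, 2.174, 2.204.
Z = Σ gᵢe^(−Eᵢ/kT) = 3·e^(−0) + 3·e^(−2.174) + 5·e^(−2.204) = 3.000 + 0.3412 + 0.5518 = 3.893.
P₂ = g₂ e^(−E₂/kT) / Z = 0.5518/3.893 = 0.14.

0.14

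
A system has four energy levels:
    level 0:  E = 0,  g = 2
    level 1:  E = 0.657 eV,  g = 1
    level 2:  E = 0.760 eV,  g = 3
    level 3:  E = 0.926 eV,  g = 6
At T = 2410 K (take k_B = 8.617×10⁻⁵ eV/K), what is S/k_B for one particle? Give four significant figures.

1.115

k_BT = 8.617×10⁻⁵ × 2410 K = 0.207670 eV.
Eᵢ/kT = 0, 3.16367, 3.65965, 4.45900.
Z = Σ gᵢe^(−Eᵢ/kT) = 2·e^(−0) + 1·e^(−3.16367) + 3·e^(−3.65965) + 6·e^(−4.45900) = 2.00000 + 0.0422703 + 0.0772246 + 0.0694436 = 2.18894.
⟨E⟩ = Σ EᵢPᵢ = 0.0688767 eV.
S/k_B = ln Z + ⟨E⟩/kT = ln(2.18894) + 0.0688767/0.207670 = 0.783417 + 0.331664 = 1.115.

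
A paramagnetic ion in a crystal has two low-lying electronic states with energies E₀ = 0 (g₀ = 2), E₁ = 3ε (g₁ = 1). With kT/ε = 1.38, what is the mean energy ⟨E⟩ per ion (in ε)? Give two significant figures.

Eᵢ/kT = 0, 2.174.
Z = Σ gᵢe^(−Eᵢ/kT) = 2·e^(−0) + 1·e^(−2.174) = 2.000 + 0.1137 = 2.114.
⟨E⟩ = Σ Eᵢ gᵢe^(−Eᵢ/kT) / Z = (0·2.000 + 3·0.1137) / 2.114 = 0.16 ε.

0.16 ε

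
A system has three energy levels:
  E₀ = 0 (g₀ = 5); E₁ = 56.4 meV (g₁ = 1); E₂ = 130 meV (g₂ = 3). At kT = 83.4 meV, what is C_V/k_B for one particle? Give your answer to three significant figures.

Eᵢ/kT = 0, 0.67626, 1.5588.
Z = Σ gᵢe^(−Eᵢ/kT) = 5·e^(−0) + 1·e^(−0.67626) + 3·e^(−1.5588) = 5.0000 + 0.50852 + 0.63117 = 6.1397.
⟨E⟩ = 18.036 meV, ⟨E²⟩ = 2000.8 meV².
C_V/k_B = (⟨E²⟩ − ⟨E⟩²)/(kT)² = (2000.8 − 325.30)/6955.6 = 0.241.

0.241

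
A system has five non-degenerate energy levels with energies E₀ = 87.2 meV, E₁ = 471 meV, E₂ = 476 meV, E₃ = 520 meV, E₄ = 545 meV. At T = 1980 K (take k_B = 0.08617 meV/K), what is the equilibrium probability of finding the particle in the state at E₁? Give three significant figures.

0.0778

k_BT = 0.08617 × 1980 K = 170.62 meV.
Eᵢ/kT = 0.51108, 2.7605, 2.7898, 3.0477, 3.1942.
Z = Σ e^(−Eᵢ/kT) = e^(−0.51108) + e^(−2.7605) + e^(−2.7898) + e^(−3.0477) + e^(−3.1942) = 0.59985 + 0.063260 + 0.061433 + 0.047468 + 0.040999 = 0.81301.
P₁ = e^(−E₁/kT) / Z = 0.063260/0.81301 = 0.0778.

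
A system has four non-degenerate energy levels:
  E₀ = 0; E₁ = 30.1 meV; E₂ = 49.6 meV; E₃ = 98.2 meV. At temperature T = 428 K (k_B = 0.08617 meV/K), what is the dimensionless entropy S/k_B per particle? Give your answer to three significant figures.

k_BT = 0.08617 × 428 K = 36.881 meV.
Eᵢ/kT = 0, 0.81614, 1.3449, 2.6626.
Z = Σ e^(−Eᵢ/kT) = e^(−0) + e^(−0.81614) + e^(−1.3449) + e^(−2.6626) = 1.0000 + 0.44214 + 0.26057 + 0.069767 = 1.7725.
⟨E⟩ = Σ EᵢPᵢ = 18.665 meV.
S/k_B = ln Z + ⟨E⟩/kT = ln(1.7725) + 18.665/36.881 = 0.57239 + 0.50609 = 1.08.

1.08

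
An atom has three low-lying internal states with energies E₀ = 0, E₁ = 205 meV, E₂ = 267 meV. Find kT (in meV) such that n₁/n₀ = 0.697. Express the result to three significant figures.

n₁/n₀ = exp[−(E₁−E₀)/kT] = 0.697.
⇒ (E₁−E₀)/kT = ln(1/0.697) = ln(1.4347) = 0.36096.
kT = 205 meV / 0.36096 = 568 meV.

568 meV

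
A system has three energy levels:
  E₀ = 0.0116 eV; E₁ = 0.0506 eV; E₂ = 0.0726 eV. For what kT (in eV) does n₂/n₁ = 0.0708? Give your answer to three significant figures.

0.00831 eV

n₂/n₁ = exp[−(E₂−E₁)/kT] = 0.0708.
⇒ (E₂−E₁)/kT = ln(1/0.0708) = ln(14.124) = 2.6479.
kT = 0.0220 eV / 2.6479 = 0.00831 eV.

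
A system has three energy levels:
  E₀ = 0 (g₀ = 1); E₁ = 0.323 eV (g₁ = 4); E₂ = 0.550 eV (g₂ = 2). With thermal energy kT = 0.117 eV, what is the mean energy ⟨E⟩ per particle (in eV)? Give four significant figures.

0.07215 eV

Eᵢ/kT = 0, 2.76068, 4.70085.
Z = Σ gᵢe^(−Eᵢ/kT) = 1·e^(−0) + 4·e^(−2.76068) + 2·e^(−4.70085) = 1.00000 + 0.252995 + 0.0181751 = 1.27117.
⟨E⟩ = Σ Eᵢ gᵢe^(−Eᵢ/kT) / Z = (0·1.00000 + 0.323·0.252995 + 0.550·0.0181751) / 1.27117 = 0.07215 eV.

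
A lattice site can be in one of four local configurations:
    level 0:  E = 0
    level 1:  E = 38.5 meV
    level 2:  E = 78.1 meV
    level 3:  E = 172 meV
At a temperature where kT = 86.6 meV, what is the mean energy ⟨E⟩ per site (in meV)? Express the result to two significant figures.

37 meV

Eᵢ/kT = 0, 0.4446, 0.9018, 1.986.
Z = Σ e^(−Eᵢ/kT) = e^(−0) + e^(−0.4446) + e^(−0.9018) + e^(−1.986) = 1.000 + 0.6411 + 0.4058 + 0.1372 = 2.184.
⟨E⟩ = Σ Eᵢ e^(−Eᵢ/kT) / Z = (0·1.000 + 38.5·0.6411 + 78.1·0.4058 + 172·0.1372) / 2.184 = 37 meV.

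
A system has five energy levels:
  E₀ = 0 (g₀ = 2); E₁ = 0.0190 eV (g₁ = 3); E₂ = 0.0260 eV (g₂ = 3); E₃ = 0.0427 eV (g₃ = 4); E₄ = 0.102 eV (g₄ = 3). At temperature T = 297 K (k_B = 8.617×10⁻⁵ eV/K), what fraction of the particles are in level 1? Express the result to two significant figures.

0.27

k_BT = 8.617×10⁻⁵ × 297 K = 0.02559 eV.
Eᵢ/kT = 0, 0.7425, 1.016, 1.669, 3.986.
Z = Σ gᵢe^(−Eᵢ/kT) = 2·e^(−0) + 3·e^(−0.7425) + 3·e^(−1.016) + 4·e^(−1.669) + 3·e^(−3.986) = 2.000 + 1.428 + 1.086 + 0.7537 + 0.05572 = 5.323.
P₁ = g₁ e^(−E₁/kT) / Z = 1.428/5.323 = 0.27.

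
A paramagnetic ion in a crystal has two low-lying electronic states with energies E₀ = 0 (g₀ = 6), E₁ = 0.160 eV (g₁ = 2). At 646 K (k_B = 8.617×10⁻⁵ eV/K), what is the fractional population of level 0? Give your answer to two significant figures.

k_BT = 8.617×10⁻⁵ × 646 K = 0.05567 eV.
Eᵢ/kT = 0, 2.874.
Z = Σ gᵢe^(−Eᵢ/kT) = 6·e^(−0) + 2·e^(−2.874) = 6.000 + 0.1129 = 6.113.
P₀ = g₀ e^(−E₀/kT) / Z = 6.000/6.113 = 0.98.

0.98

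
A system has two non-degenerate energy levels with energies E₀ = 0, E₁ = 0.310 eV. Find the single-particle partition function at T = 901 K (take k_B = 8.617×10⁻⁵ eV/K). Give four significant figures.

k_BT = 8.617×10⁻⁵ × 901 K = 0.0776392 eV.
Eᵢ/kT = 0, 3.99283.
Z = Σ e^(−Eᵢ/kT) = e^(−0) + e^(−3.99283) = 1.00000 + 0.0184474 = 1.01845.

Z = 1.018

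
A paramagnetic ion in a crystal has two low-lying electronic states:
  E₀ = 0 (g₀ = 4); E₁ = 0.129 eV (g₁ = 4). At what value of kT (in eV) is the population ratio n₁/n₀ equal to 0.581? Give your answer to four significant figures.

n₁/n₀ = (g₁/g₀) exp[−(E₁−E₀)/kT] = 0.581.
⇒ (E₁−E₀)/kT = ln((4/4)/0.581) = ln(1.72117) = 0.543004.
kT = 0.129 eV / 0.543004 = 0.2376 eV.

0.2376 eV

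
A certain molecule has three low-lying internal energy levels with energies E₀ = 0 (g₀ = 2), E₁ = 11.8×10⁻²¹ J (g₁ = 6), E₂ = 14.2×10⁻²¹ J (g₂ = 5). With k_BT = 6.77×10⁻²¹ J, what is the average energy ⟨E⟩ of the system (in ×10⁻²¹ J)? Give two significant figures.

Eᵢ/kT = 0, 1.743, 2.097.
Z = Σ gᵢe^(−Eᵢ/kT) = 2·e^(−0) + 6·e^(−1.743) + 5·e^(−2.097) = 2.000 + 1.050 + 0.6141 = 3.664.
⟨E⟩ = Σ Eᵢ gᵢe^(−Eᵢ/kT) / Z = (0·2.000 + 11.8·1.050 + 14.2·0.6141) / 3.664 = 5.8 ×10⁻²¹ J.

5.8 ×10⁻²¹ J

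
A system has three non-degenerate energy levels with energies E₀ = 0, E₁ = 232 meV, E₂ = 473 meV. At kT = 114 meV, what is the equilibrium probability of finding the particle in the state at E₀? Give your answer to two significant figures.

Eᵢ/kT = 0, 2.035, 4.149.
Z = Σ e^(−Eᵢ/kT) = e^(−0) + e^(−2.035) + e^(−4.149) = 1.000 + 0.1307 + 0.01578 = 1.146.
P₀ = e^(−E₀/kT) / Z = 1.000/1.146 = 0.87.

0.87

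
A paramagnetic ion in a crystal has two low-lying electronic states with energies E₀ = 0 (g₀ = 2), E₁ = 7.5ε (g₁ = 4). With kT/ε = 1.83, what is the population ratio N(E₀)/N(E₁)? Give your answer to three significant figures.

n₀/n₁ = (g₀/g₁) exp[−(E₀−E₁)/kT] = (2/4) × exp(−(-7.5ε)/(1.83ε)) = (2/4) × exp(4.0984) = 30.1.

30.1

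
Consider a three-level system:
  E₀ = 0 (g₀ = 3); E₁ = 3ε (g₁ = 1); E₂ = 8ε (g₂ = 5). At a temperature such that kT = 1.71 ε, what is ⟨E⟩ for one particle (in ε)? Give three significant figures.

0.277 ε

Eᵢ/kT = 0, 1.7544, 4.6784.
Z = Σ gᵢe^(−Eᵢ/kT) = 3·e^(−0) + 1·e^(−1.7544) + 5·e^(−4.6784) = 3.0000 + 0.17301 + 0.046469 = 3.2195.
⟨E⟩ = Σ Eᵢ gᵢe^(−Eᵢ/kT) / Z = (0·3.0000 + 3·0.17301 + 8·0.046469) / 3.2195 = 0.277 ε.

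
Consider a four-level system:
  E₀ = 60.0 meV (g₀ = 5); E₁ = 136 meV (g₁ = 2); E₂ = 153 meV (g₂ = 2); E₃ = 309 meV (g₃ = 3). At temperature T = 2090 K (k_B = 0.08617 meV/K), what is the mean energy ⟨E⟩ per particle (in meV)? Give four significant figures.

108.2 meV

k_BT = 0.08617 × 2090 K = 180.095 meV.
Eᵢ/kT = 0.333158, 0.755157, 0.849552, 1.71576.
Z = Σ gᵢe^(−Eᵢ/kT) = 5·e^(−0.333158) + 2·e^(−0.755157) + 2·e^(−0.849552) + 3·e^(−1.71576) = 3.58328 + 0.939874 + 0.855213 + 0.539481 = 5.91785.
⟨E⟩ = Σ Eᵢ gᵢe^(−Eᵢ/kT) / Z = (60.0·3.58328 + 136·0.939874 + 153·0.855213 + 309·0.539481) / 5.91785 = 108.2 meV.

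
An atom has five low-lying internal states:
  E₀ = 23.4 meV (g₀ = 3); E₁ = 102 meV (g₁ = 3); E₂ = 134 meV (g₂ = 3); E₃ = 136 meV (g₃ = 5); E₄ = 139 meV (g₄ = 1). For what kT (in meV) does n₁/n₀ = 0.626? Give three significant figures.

168 meV

n₁/n₀ = (g₁/g₀) exp[−(E₁−E₀)/kT] = 0.626.
⇒ (E₁−E₀)/kT = ln((3/3)/0.626) = ln(1.5974) = 0.46838.
kT = 78.6 meV / 0.46838 = 168 meV.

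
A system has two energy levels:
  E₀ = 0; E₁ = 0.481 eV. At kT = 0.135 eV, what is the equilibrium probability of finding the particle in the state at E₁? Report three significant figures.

0.0276

Eᵢ/kT = 0, 3.5630.
Z = Σ e^(−Eᵢ/kT) = e^(−0) + e^(−3.5630) = 1.0000 + 0.028354 = 1.0284.
P₁ = e^(−E₁/kT) / Z = 0.028354/1.0284 = 0.0276.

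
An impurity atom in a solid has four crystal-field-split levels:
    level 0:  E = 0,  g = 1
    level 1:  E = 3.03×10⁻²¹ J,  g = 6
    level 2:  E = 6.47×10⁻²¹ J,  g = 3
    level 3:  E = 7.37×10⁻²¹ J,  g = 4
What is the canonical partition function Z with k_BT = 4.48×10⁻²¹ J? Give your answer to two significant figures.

Eᵢ/kT = 0, 0.6763, 1.444, 1.645.
Z = Σ gᵢe^(−Eᵢ/kT) = 1·e^(−0) + 6·e^(−0.6763) + 3·e^(−1.444) + 4·e^(−1.645) = 1.000 + 3.051 + 0.7079 + 0.7721 = 5.531.

Z = 5.5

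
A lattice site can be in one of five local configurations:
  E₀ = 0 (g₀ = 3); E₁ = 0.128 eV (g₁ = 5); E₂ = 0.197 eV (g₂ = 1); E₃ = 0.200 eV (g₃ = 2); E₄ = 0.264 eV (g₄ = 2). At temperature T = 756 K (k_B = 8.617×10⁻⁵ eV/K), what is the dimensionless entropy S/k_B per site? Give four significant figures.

1.858

k_BT = 8.617×10⁻⁵ × 756 K = 0.0651445 eV.
Eᵢ/kT = 0, 1.96486, 3.02405, 3.07010, 4.05253.
Z = Σ gᵢe^(−Eᵢ/kT) = 3·e^(−0) + 5·e^(−1.96486) + 1·e^(−3.02405) + 2·e^(−3.07010) + 2·e^(−4.05253) = 3.00000 + 0.700878 + 0.0486040 + 0.0928330 + 0.0347567 = 3.87707.
⟨E⟩ = Σ EᵢPᵢ = 0.0327644 eV.
S/k_B = ln Z + ⟨E⟩/kT = ln(3.87707) + 0.0327644/0.0651445 = 1.35508 + 0.502950 = 1.858.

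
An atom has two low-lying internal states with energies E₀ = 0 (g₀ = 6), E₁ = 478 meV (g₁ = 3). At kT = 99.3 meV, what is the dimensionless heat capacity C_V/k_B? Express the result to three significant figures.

0.0933

Eᵢ/kT = 0, 4.8137.
Z = Σ gᵢe^(−Eᵢ/kT) = 6·e^(−0) + 3·e^(−4.8137) = 6.0000 + 0.024353 = 6.0244.
⟨E⟩ = 1.9323 meV, ⟨E²⟩ = 923.62 meV².
C_V/k_B = (⟨E²⟩ − ⟨E⟩²)/(kT)² = (923.62 − 3.7338)/9860.5 = 0.0933.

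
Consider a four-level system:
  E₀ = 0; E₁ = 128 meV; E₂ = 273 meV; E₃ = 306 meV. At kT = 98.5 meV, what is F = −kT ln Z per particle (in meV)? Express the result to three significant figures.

Eᵢ/kT = 0, 1.2995, 2.7716, 3.1066.
Z = Σ e^(−Eᵢ/kT) = e^(−0) + e^(−1.2995) + e^(−2.7716) + e^(−3.1066) = 1.0000 + 0.27267 + 0.062562 + 0.044753 = 1.3800.
F = −kT ln Z = −98.5 × ln(1.3800) = −98.5 × 0.32208 = -31.7 meV.

-31.7 meV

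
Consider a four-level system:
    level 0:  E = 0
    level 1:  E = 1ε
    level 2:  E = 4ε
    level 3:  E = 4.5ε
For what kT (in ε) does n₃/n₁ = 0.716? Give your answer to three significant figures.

10.5 ε

n₃/n₁ = exp[−(E₃−E₁)/kT] = 0.716.
⇒ (E₃−E₁)/kT = ln(1/0.716) = ln(1.3966) = 0.33404.
kT = 3.5ε / 0.33404 = 10.5 ε.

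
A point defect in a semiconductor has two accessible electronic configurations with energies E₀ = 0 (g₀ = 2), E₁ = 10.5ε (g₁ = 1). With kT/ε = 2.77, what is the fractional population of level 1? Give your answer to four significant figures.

Eᵢ/kT = 0, 3.79061.
Z = Σ gᵢe^(−Eᵢ/kT) = 2·e^(−0) + 1·e^(−3.79061) = 2.00000 + 0.0225818 = 2.02258.
P₁ = g₁ e^(−E₁/kT) / Z = 0.0225818/2.02258 = 0.01116.

0.01116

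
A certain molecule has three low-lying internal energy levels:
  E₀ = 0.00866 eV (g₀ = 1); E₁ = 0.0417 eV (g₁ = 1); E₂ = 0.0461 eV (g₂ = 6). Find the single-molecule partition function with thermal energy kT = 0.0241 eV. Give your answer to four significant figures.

Z = 1.761

Eᵢ/kT = 0.359336, 1.73029, 1.91286.
Z = Σ gᵢe^(−Eᵢ/kT) = 1·e^(−0.359336) + 1·e^(−1.73029) + 6·e^(−1.91286) = 0.698140 + 0.177233 + 0.885945 = 1.76132.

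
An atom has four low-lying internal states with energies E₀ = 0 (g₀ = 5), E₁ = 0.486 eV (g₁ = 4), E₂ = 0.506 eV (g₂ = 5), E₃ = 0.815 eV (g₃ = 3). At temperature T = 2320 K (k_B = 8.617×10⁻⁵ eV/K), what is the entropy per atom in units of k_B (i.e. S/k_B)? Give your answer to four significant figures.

k_BT = 8.617×10⁻⁵ × 2320 K = 0.199914 eV.
Eᵢ/kT = 0, 2.43105, 2.53109, 4.07675.
Z = Σ gᵢe^(−Eᵢ/kT) = 5·e^(−0) + 4·e^(−2.43105) + 5·e^(−2.53109) + 3·e^(−4.07675) = 5.00000 + 0.351778 + 0.397861 + 0.0508875 = 5.80053.
⟨E⟩ = Σ EᵢPᵢ = 0.0713306 eV.
S/k_B = ln Z + ⟨E⟩/kT = ln(5.80053) + 0.0713306/0.199914 = 1.75795 + 0.356806 = 2.115.

2.115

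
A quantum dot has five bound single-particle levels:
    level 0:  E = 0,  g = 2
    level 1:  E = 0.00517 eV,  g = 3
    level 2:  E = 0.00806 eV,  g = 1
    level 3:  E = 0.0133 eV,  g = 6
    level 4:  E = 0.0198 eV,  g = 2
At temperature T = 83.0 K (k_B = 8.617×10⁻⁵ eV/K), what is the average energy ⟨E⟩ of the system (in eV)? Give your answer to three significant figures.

k_BT = 8.617×10⁻⁵ × 83.0 K = 0.0071521 eV.
Eᵢ/kT = 0, 0.72286, 1.1269, 1.8596, 2.7684.
Z = Σ gᵢe^(−Eᵢ/kT) = 2·e^(−0) + 3·e^(−0.72286) + 1·e^(−1.1269) + 6·e^(−1.8596) + 2·e^(−2.7684) = 2.0000 + 1.4561 + 0.32404 + 0.93441 + 0.12552 = 4.8401.
⟨E⟩ = Σ Eᵢ gᵢe^(−Eᵢ/kT) / Z = (0·2.0000 + 0.00517·1.4561 + 0.00806·0.32404 + 0.0133·0.93441 + 0.0198·0.12552) / 4.8401 = 0.00518 eV.

0.00518 eV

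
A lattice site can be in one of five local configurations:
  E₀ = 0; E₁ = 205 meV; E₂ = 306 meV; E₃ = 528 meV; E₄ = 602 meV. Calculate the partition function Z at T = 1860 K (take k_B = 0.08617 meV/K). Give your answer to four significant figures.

Z = 1.487

k_BT = 0.08617 × 1860 K = 160.276 meV.
Eᵢ/kT = 0, 1.27904, 1.90921, 3.29432, 3.75602.
Z = Σ e^(−Eᵢ/kT) = e^(−0) + e^(−1.27904) + e^(−1.90921) + e^(−3.29432) + e^(−3.75602) = 1.00000 + 0.278304 + 0.148197 + 0.0370933 + 0.0233766 = 1.48697.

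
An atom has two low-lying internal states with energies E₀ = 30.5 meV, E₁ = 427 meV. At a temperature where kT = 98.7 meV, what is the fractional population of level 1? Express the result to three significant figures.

0.0177

Eᵢ/kT = 0.30902, 4.3262.
Z = Σ e^(−Eᵢ/kT) = e^(−0.30902) + e^(−4.3262) = 0.73417 + 0.013218 = 0.74739.
P₁ = e^(−E₁/kT) / Z = 0.013218/0.74739 = 0.0177.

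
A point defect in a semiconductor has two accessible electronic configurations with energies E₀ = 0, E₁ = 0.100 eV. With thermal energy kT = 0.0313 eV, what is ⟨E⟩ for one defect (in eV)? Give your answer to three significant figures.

0.00394 eV

Eᵢ/kT = 0, 3.1949.
Z = Σ e^(−Eᵢ/kT) = e^(−0) + e^(−3.1949) = 1.0000 + 0.040971 = 1.0410.
⟨E⟩ = Σ Eᵢ e^(−Eᵢ/kT) / Z = (0·1.0000 + 0.100·0.040971) / 1.0410 = 0.00394 eV.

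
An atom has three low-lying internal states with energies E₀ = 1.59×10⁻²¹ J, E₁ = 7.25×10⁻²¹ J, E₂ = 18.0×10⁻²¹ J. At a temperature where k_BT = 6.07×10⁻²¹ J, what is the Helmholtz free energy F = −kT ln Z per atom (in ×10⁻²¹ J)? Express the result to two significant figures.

-0.71 ×10⁻²¹ J

Eᵢ/kT = 0.2619, 1.194, 2.965.
Z = Σ e^(−Eᵢ/kT) = e^(−0.2619) + e^(−1.194) + e^(−2.965) = 0.7696 + 0.3030 + 0.05156 = 1.124.
F = −kT ln Z = −6.07 × ln(1.124) = −6.07 × 0.1169 = -0.71 ×10⁻²¹ J.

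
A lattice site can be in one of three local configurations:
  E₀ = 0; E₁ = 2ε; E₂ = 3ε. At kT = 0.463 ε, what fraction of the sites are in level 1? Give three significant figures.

Eᵢ/kT = 0, 4.3197, 6.4795.
Z = Σ e^(−Eᵢ/kT) = e^(−0) + e^(−4.3197) + e^(−6.4795) = 1.0000 + 0.013304 + 0.0015346 = 1.0148.
P₁ = e^(−E₁/kT) / Z = 0.013304/1.0148 = 0.0131.

0.0131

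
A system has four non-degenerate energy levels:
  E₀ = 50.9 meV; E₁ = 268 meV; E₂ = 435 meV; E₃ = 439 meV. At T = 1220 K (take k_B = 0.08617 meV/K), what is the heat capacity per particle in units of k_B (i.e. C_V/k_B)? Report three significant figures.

k_BT = 0.08617 × 1220 K = 105.13 meV.
Eᵢ/kT = 0.48416, 2.5492, 4.1377, 4.1758.
Z = Σ e^(−Eᵢ/kT) = e^(−0.48416) + e^(−2.5492) + e^(−4.1377) + e^(−4.1758) = 0.61621 + 0.078144 + 0.015960 + 0.015363 = 0.72568.
⟨E⟩ = 90.942 meV, ⟨E²⟩ = 18176 meV².
C_V/k_B = (⟨E²⟩ − ⟨E⟩²)/(kT)² = (18176 − 8270.4)/11052 = 0.896.

0.896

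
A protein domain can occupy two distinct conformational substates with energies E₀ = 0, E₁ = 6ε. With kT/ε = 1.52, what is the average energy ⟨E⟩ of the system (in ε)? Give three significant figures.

0.114 ε

Eᵢ/kT = 0, 3.9474.
Z = Σ e^(−Eᵢ/kT) = e^(−0) + e^(−3.9474) = 1.0000 + 0.019305 = 1.0193.
⟨E⟩ = Σ Eᵢ e^(−Eᵢ/kT) / Z = (0·1.0000 + 6·0.019305) / 1.0193 = 0.114 ε.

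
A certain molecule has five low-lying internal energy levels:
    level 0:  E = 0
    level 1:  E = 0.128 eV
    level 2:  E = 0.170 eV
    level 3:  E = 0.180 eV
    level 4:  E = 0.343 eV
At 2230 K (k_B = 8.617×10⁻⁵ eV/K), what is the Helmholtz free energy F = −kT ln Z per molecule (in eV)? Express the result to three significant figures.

k_BT = 8.617×10⁻⁵ × 2230 K = 0.19216 eV.
Eᵢ/kT = 0, 0.66611, 0.88468, 0.93672, 1.7850.
Z = Σ e^(−Eᵢ/kT) = e^(−0) + e^(−0.66611) + e^(−0.88468) + e^(−0.93672) + e^(−1.7850) = 1.0000 + 0.51370 + 0.41285 + 0.39191 + 0.16780 = 2.4863.
F = −kT ln Z = −0.19216 × ln(2.4863) = −0.19216 × 0.91080 = -0.175 eV.

-0.175 eV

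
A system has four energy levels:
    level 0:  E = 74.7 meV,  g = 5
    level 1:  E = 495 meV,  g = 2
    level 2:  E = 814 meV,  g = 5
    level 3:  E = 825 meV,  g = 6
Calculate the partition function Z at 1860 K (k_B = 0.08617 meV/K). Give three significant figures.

Z = 3.29

k_BT = 0.08617 × 1860 K = 160.28 meV.
Eᵢ/kT = 0.46606, 3.0883, 5.0786, 5.1472.
Z = Σ gᵢe^(−Eᵢ/kT) = 5·e^(−0.46606) + 2·e^(−3.0883) + 5·e^(−5.0786) + 6·e^(−5.1472) = 3.1373 + 0.091159 + 0.031143 + 0.034894 = 3.2945.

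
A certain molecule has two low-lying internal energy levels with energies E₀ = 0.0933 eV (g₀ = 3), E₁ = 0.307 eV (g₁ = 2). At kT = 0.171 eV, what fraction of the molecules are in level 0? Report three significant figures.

0.840

Eᵢ/kT = 0.54561, 1.7953.
Z = Σ gᵢe^(−Eᵢ/kT) = 3·e^(−0.54561) + 2·e^(−1.7953) = 1.7385 + 0.33216 = 2.0707.
P₀ = g₀ e^(−E₀/kT) / Z = 1.7385/2.0707 = 0.840.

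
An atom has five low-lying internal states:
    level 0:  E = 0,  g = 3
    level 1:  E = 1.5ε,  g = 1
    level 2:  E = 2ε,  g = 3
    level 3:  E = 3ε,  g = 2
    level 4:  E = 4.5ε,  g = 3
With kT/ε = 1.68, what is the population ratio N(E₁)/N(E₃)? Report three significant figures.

1.22

n₁/n₃ = (g₁/g₃) exp[−(E₁−E₃)/kT] = (1/2) × exp(−(-1.5ε)/(1.68ε)) = (1/2) × exp(0.89286) = 1.22.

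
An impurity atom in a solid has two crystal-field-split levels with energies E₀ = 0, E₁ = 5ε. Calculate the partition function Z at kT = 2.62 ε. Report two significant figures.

Z = 1.1

Eᵢ/kT = 0, 1.908.
Z = Σ e^(−Eᵢ/kT) = e^(−0) + e^(−1.908) = 1.000 + 0.1484 = 1.148.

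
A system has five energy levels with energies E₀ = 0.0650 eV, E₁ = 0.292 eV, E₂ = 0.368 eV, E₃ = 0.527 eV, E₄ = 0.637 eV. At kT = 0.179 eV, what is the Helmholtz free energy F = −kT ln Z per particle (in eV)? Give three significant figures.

-0.0171 eV

Eᵢ/kT = 0.36313, 1.6313, 2.0559, 2.9441, 3.5587.
Z = Σ e^(−Eᵢ/kT) = e^(−0.36313) + e^(−1.6313) + e^(−2.0559) + e^(−2.9441) + e^(−3.5587) = 0.69550 + 0.19568 + 0.12798 + 0.052649 + 0.028476 = 1.1003.
F = −kT ln Z = −0.179 × ln(1.1003) = −0.179 × 0.095583 = -0.0171 eV.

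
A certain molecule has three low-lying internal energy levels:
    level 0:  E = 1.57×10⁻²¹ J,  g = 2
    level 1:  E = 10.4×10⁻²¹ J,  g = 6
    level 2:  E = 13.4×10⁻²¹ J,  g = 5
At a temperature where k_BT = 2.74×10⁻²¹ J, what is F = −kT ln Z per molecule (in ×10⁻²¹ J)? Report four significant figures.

Eᵢ/kT = 0.572993, 3.79562, 4.89051.
Z = Σ gᵢe^(−Eᵢ/kT) = 2·e^(−0.572993) + 6·e^(−3.79562) + 5·e^(−4.89051) = 1.12767 + 0.134814 + 0.0375879 = 1.30007.
F = −kT ln Z = −2.74 × ln(1.30007) = −2.74 × 0.262418 = -0.7190 ×10⁻²¹ J.

-0.7190 ×10⁻²¹ J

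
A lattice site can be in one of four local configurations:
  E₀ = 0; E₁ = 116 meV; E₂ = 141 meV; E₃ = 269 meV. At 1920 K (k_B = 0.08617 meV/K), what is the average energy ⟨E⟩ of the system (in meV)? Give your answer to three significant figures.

k_BT = 0.08617 × 1920 K = 165.45 meV.
Eᵢ/kT = 0, 0.70112, 0.85222, 1.6259.
Z = Σ e^(−Eᵢ/kT) = e^(−0) + e^(−0.70112) + e^(−0.85222) + e^(−1.6259) = 1.0000 + 0.49603 + 0.42647 + 0.19673 = 2.1192.
⟨E⟩ = Σ Eᵢ e^(−Eᵢ/kT) / Z = (0·1.0000 + 116·0.49603 + 141·0.42647 + 269·0.19673) / 2.1192 = 80.5 meV.

80.5 meV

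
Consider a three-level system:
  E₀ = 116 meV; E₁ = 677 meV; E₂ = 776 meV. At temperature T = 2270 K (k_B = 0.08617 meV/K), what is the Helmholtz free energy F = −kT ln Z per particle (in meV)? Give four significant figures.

98.95 meV

k_BT = 0.08617 × 2270 K = 195.606 meV.
Eᵢ/kT = 0.593029, 3.46104, 3.96716.
Z = Σ e^(−Eᵢ/kT) = e^(−0.593029) + e^(−3.46104) + e^(−3.96716) = 0.552651 + 0.0313971 + 0.0189271 = 0.602975.
F = −kT ln Z = −195.606 × ln(0.602975) = −195.606 × -0.505880 = 98.95 meV.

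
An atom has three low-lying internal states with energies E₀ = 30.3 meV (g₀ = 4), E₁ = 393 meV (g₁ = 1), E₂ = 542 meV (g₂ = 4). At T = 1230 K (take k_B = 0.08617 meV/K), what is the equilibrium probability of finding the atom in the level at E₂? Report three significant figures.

0.00788

k_BT = 0.08617 × 1230 K = 105.99 meV.
Eᵢ/kT = 0.28588, 3.7079, 5.1137.
Z = Σ gᵢe^(−Eᵢ/kT) = 4·e^(−0.28588) + 1·e^(−3.7079) + 4·e^(−5.1137) = 3.0054 + 0.024529 + 0.024055 = 3.0540.
P₂ = g₂ e^(−E₂/kT) / Z = 0.024055/3.0540 = 0.00788.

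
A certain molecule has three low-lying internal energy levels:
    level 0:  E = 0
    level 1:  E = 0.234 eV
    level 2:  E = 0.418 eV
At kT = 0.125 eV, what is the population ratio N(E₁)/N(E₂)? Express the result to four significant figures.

n₁/n₂ = exp[−(E₁−E₂)/kT] = exp(−(-0.184 eV)/(0.125 eV)) = exp(1.47200) = 4.358.

4.358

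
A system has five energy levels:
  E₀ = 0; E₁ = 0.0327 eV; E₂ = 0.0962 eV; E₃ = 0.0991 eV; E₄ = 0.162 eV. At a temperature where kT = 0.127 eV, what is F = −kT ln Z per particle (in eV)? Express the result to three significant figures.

-0.139 eV

Eᵢ/kT = 0, 0.25748, 0.75748, 0.78031, 1.2756.
Z = Σ e^(−Eᵢ/kT) = e^(−0) + e^(−0.25748) + e^(−0.75748) + e^(−0.78031) + e^(−1.2756) = 1.0000 + 0.77300 + 0.46885 + 0.45826 + 0.27926 = 2.9794.
F = −kT ln Z = −0.127 × ln(2.9794) = −0.127 × 1.0917 = -0.139 eV.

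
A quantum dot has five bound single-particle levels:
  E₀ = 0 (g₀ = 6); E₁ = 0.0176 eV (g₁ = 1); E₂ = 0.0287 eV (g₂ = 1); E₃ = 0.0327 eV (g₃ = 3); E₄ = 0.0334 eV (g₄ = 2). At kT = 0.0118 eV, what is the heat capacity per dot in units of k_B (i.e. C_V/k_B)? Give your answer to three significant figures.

Eᵢ/kT = 0, 1.4915, 2.4322, 2.7712, 2.8305.
Z = Σ gᵢe^(−Eᵢ/kT) = 6·e^(−0) + 1·e^(−1.4915) + 1·e^(−2.4322) + 3·e^(−2.7712) + 2·e^(−2.8305) = 6.0000 + 0.22503 + 0.087843 + 0.18776 + 0.11797 = 6.6186.
⟨E⟩ = 0.0025023 eV, ⟨E²⟩ = 0.000071682 eV².
C_V/k_B = (⟨E²⟩ − ⟨E⟩²)/(kT)² = (0.000071682 − 0.0000062615)/0.00013924 = 0.470.

0.470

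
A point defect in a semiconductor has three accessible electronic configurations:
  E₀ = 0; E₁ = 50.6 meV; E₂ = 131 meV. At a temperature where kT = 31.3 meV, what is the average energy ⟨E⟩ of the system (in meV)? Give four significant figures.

9.920 meV

Eᵢ/kT = 0, 1.61661, 4.18530.
Z = Σ e^(−Eᵢ/kT) = e^(−0) + e^(−1.61661) + e^(−4.18530) = 1.00000 + 0.198571 + 0.0152176 = 1.21379.
⟨E⟩ = Σ Eᵢ e^(−Eᵢ/kT) / Z = (0·1.00000 + 50.6·0.198571 + 131·0.0152176) / 1.21379 = 9.920 meV.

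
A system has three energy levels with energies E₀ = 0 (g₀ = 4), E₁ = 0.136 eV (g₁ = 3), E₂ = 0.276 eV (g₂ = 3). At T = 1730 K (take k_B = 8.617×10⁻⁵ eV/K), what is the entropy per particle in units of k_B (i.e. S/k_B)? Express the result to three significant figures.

k_BT = 8.617×10⁻⁵ × 1730 K = 0.14907 eV.
Eᵢ/kT = 0, 0.91232, 1.8515.
Z = Σ gᵢe^(−Eᵢ/kT) = 4·e^(−0) + 3·e^(−0.91232) + 3·e^(−1.8515) = 4.0000 + 1.2048 + 0.47100 = 5.6758.
⟨E⟩ = Σ EᵢPᵢ = 0.051772 eV.
S/k_B = ln Z + ⟨E⟩/kT = ln(5.6758) + 0.051772/0.14907 = 1.7362 + 0.34730 = 2.08.

2.08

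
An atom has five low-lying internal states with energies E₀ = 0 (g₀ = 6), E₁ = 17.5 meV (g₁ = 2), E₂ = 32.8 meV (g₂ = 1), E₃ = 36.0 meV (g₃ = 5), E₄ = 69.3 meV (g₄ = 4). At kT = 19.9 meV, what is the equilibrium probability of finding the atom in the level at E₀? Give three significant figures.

Eᵢ/kT = 0, 0.87940, 1.6482, 1.8090, 3.4824.
Z = Σ gᵢe^(−Eᵢ/kT) = 6·e^(−0) + 2·e^(−0.87940) + 1·e^(−1.6482) + 5·e^(−1.8090) + 4·e^(−3.4824) = 6.0000 + 0.83006 + 0.19240 + 0.81909 + 0.12293 = 7.9645.
P₀ = g₀ e^(−E₀/kT) / Z = 6.0000/7.9645 = 0.753.

0.753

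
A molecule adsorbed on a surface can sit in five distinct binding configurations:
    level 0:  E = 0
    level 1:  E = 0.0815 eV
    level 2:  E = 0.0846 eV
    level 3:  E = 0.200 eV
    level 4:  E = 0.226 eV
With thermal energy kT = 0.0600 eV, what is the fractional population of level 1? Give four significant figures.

Eᵢ/kT = 0, 1.35833, 1.41000, 3.33333, 3.76667.
Z = Σ e^(−Eᵢ/kT) = e^(−0) + e^(−1.35833) + e^(−1.41000) + e^(−3.33333) + e^(−3.76667) = 1.00000 + 0.257090 + 0.244143 + 0.0356741 + 0.0231290 = 1.56004.
P₁ = e^(−E₁/kT) / Z = 0.257090/1.56004 = 0.1648.

0.1648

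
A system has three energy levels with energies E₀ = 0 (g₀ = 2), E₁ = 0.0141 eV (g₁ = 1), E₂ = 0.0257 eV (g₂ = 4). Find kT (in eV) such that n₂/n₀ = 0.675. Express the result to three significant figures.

0.0237 eV

n₂/n₀ = (g₂/g₀) exp[−(E₂−E₀)/kT] = 0.675.
⇒ (E₂−E₀)/kT = ln((4/2)/0.675) = ln(2.9630) = 1.0862.
kT = 0.0257 eV / 1.0862 = 0.0237 eV.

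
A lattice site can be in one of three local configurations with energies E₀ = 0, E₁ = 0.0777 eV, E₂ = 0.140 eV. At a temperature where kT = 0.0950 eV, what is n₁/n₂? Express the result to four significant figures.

1.927

n₁/n₂ = exp[−(E₁−E₂)/kT] = exp(−(-0.0623 eV)/(0.0950 eV)) = exp(0.655789) = 1.927.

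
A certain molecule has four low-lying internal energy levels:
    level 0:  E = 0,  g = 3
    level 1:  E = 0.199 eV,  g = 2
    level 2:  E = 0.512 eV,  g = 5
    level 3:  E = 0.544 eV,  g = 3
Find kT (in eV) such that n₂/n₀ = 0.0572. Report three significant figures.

0.152 eV

n₂/n₀ = (g₂/g₀) exp[−(E₂−E₀)/kT] = 0.0572.
⇒ (E₂−E₀)/kT = ln((5/3)/0.0572) = ln(29.138) = 3.3720.
kT = 0.512 eV / 3.3720 = 0.152 eV.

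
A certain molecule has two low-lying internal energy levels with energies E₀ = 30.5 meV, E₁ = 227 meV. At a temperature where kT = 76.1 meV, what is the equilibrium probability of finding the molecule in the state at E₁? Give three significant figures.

Eᵢ/kT = 0.40079, 2.9829.
Z = Σ e^(−Eᵢ/kT) = e^(−0.40079) + e^(−2.9829) = 0.66979 + 0.050646 = 0.72044.
P₁ = e^(−E₁/kT) / Z = 0.050646/0.72044 = 0.0703.

0.0703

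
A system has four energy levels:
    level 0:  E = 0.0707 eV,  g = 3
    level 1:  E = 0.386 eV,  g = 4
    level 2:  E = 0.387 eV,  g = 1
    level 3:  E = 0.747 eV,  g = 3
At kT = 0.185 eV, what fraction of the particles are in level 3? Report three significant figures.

0.0195

Eᵢ/kT = 0.38216, 2.0865, 2.0919, 4.0378.
Z = Σ gᵢe^(−Eᵢ/kT) = 3·e^(−0.38216) + 4·e^(−2.0865) + 1·e^(−2.0919) + 3·e^(−4.0378) = 2.0472 + 0.49648 + 0.12345 + 0.052909 = 2.7200.
P₃ = g₃ e^(−E₃/kT) / Z = 0.052909/2.7200 = 0.0195.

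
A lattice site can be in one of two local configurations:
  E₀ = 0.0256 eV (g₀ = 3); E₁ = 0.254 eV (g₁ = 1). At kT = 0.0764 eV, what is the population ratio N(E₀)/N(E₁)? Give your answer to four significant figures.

59.63

n₀/n₁ = (g₀/g₁) exp[−(E₀−E₁)/kT] = (3/1) × exp(−(-0.2284 eV)/(0.0764 eV)) = (3/1) × exp(2.98953) = 59.63.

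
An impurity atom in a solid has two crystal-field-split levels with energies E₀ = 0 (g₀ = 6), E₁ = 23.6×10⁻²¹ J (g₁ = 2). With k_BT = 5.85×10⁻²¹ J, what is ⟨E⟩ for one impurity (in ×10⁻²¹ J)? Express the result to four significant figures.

0.1384 ×10⁻²¹ J

Eᵢ/kT = 0, 4.03419.
Z = Σ gᵢe^(−Eᵢ/kT) = 6·e^(−0) + 2·e^(−4.03419) = 6.00000 + 0.0354000 = 6.03540.
⟨E⟩ = Σ Eᵢ gᵢe^(−Eᵢ/kT) / Z = (0·6.00000 + 23.6·0.0354000) / 6.03540 = 0.1384 ×10⁻²¹ J.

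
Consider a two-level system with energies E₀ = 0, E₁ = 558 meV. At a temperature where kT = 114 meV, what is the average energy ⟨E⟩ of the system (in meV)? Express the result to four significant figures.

4.146 meV

Eᵢ/kT = 0, 4.89474.
Z = Σ e^(−Eᵢ/kT) = e^(−0) + e^(−4.89474) = 1.00000 + 0.00748586 = 1.00749.
⟨E⟩ = Σ Eᵢ e^(−Eᵢ/kT) / Z = (0·1.00000 + 558·0.00748586) / 1.00749 = 4.146 meV.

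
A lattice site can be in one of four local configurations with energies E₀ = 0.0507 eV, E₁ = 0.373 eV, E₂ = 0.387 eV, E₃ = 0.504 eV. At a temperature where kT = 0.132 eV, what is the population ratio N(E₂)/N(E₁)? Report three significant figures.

0.899

n₂/n₁ = exp[−(E₂−E₁)/kT] = exp(−(0.014 eV)/(0.132 eV)) = exp(-0.10606) = 0.899.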